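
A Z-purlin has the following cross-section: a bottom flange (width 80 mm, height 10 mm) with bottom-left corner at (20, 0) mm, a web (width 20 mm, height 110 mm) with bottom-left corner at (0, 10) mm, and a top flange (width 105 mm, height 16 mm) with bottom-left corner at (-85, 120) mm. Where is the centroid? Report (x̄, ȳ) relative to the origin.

x̄ = 3.29 mm, ȳ = 77.36 mm

Part | A | x̄ᵢ | ȳᵢ | A·x̄ᵢ | A·ȳᵢ
bottom flange | 800.00 | 60.00 | 5.00 | 48000.00 | 4000.00
web | 2200.00 | 10.00 | 65.00 | 22000.00 | 143000.00
top flange | 1680.00 | -32.50 | 128.00 | -54600.00 | 215040.00
Σ | 4680.00 |  |  | 15400.00 | 362040.00
x̄ = 15400.00 / 4680.00 = 3.29 mm
ȳ = 362040.00 / 4680.00 = 77.36 mm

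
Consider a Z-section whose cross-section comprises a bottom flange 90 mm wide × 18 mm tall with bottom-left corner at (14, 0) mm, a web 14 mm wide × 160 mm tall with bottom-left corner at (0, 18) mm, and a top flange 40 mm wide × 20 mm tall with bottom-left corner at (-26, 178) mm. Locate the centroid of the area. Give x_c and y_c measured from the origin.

x_c = 22.85 mm, y_c = 82.51 mm

bottom flange: A = 90 × 18 = 1620.00, centroid at (59.00, 9.00).
web: A = 14 × 160 = 2240.00, centroid at (7.00, 98.00).
top flange: A = 40 × 20 = 800.00, centroid at (-6.00, 188.00).
ΣA = 4660.00 mm²
ΣAx_c = (1620.00)(59.00) + (2240.00)(7.00) + (800.00)(-6.00) = 106460.00 mm³
ΣAy_c = (1620.00)(9.00) + (2240.00)(98.00) + (800.00)(188.00) = 384500.00 mm³
x_c = 106460.00 / 4660.00 = 22.85 mm
y_c = 384500.00 / 4660.00 = 82.51 mm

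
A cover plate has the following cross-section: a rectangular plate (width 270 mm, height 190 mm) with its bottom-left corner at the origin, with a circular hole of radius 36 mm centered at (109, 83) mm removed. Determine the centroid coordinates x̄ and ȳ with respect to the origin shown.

x̄ = 137.24 mm, ȳ = 96.03 mm

plate: A = 270 × 190 = 51300.00, centroid at (135.00, 95.00).
hole: A = −π·36² = -4071.50, centroid at (109.00, 83.00).
ΣA = 47228.50 mm²
ΣAx̄ = (51300.00)(135.00) + (-4071.50)(109.00) = 6481706.06 mm³
ΣAȳ = (51300.00)(95.00) + (-4071.50)(83.00) = 4535565.16 mm³
x̄ = 6481706.06 / 47228.50 = 137.24 mm
ȳ = 4535565.16 / 47228.50 = 96.03 mm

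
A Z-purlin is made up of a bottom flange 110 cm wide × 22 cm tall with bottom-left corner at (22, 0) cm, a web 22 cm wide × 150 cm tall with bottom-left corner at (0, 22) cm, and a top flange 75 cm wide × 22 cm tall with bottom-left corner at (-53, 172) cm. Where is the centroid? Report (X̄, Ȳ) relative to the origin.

X̄ = 26.74 cm, Ȳ = 88.01 cm

bottom flange: A = 110 × 22 = 2420.00, centroid at (77.00, 11.00).
web: A = 22 × 150 = 3300.00, centroid at (11.00, 97.00).
top flange: A = 75 × 22 = 1650.00, centroid at (-15.50, 183.00).
ΣA = 7370.00 cm²
ΣAX̄ = (2420.00)(77.00) + (3300.00)(11.00) + (1650.00)(-15.50) = 197065.00 cm³
ΣAȲ = (2420.00)(11.00) + (3300.00)(97.00) + (1650.00)(183.00) = 648670.00 cm³
X̄ = 197065.00 / 7370.00 = 26.74 cm
Ȳ = 648670.00 / 7370.00 = 88.01 cm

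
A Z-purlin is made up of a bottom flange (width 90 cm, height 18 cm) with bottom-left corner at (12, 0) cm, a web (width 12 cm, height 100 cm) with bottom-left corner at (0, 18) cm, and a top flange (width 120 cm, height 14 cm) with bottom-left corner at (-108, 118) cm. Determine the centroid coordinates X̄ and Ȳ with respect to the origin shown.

bottom flange: A = 90 × 18 = 1620.00, centroid at (57.00, 9.00).
web: A = 12 × 100 = 1200.00, centroid at (6.00, 68.00).
top flange: A = 120 × 14 = 1680.00, centroid at (-48.00, 125.00).
ΣA = 4500.00 cm², ΣAX̄ = 18900.00 cm³, ΣAȲ = 306180.00 cm³.
X̄ = 18900.00/4500.00 = 4.20 cm; Ȳ = 306180.00/4500.00 = 68.04 cm.

X̄ = 4.20 cm, Ȳ = 68.04 cm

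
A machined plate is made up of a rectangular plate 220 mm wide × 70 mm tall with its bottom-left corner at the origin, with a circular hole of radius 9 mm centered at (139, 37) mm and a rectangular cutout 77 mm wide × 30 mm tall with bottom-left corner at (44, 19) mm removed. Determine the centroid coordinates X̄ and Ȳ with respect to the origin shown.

plate: A = 220 × 70 = 15400.00, centroid at (110.00, 35.00).
hole 1: A = −π·9² = -254.47, centroid at (139.00, 37.00).
hole 2: A = −(77 × 30) = -2310.00, centroid at (82.50, 34.00).
ΣA = 12835.53 mm²
ΣAX̄ = (15400.00)(110.00) + (-254.47)(139.00) + (-2310.00)(82.50) = 1468053.81 mm³
ΣAȲ = (15400.00)(35.00) + (-254.47)(37.00) + (-2310.00)(34.00) = 451044.65 mm³
X̄ = 1468053.81 / 12835.53 = 114.37 mm
Ȳ = 451044.65 / 12835.53 = 35.14 mm

X̄ = 114.37 mm, Ȳ = 35.14 mm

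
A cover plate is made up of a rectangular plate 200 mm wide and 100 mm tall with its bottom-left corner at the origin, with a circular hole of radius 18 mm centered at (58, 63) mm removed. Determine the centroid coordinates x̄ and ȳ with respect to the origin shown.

plate: A = 200 × 100 = 20000.00, centroid at (100.00, 50.00).
hole: A = −π·18² = -1017.88, centroid at (58.00, 63.00).
ΣA = 18982.12 mm²
ΣAx̄ = (20000.00)(100.00) + (-1017.88)(58.00) = 1940963.19 mm³
ΣAȳ = (20000.00)(50.00) + (-1017.88)(63.00) = 935873.81 mm³
x̄ = 1940963.19 / 18982.12 = 102.25 mm
ȳ = 935873.81 / 18982.12 = 49.30 mm

x̄ = 102.25 mm, ȳ = 49.30 mm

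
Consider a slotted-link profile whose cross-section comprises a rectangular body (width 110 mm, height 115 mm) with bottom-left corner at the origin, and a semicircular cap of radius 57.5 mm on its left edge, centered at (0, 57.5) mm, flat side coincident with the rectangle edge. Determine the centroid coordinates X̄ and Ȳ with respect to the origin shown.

X̄ = 31.89 mm, Ȳ = 57.50 mm

rectangular body: A = 110 × 115 = 12650.00, centroid at (55.00, 57.50).
semicircular end: A = ½π·57.5² = 5193.45, centroid at (-24.40, 57.50).
ΣA = 17843.45 mm²
ΣAX̄ = (12650.00)(55.00) + (5193.45)(-24.40) = 569010.42 mm³
ΣAȲ = (12650.00)(57.50) + (5193.45)(57.50) = 1025998.11 mm³
X̄ = 569010.42 / 17843.45 = 31.89 mm
Ȳ = 1025998.11 / 17843.45 = 57.50 mm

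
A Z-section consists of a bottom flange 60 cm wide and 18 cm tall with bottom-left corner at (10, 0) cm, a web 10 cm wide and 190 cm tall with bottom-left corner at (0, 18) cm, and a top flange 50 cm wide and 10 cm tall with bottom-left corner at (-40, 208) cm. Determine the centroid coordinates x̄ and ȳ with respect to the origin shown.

Part | A | x̄ᵢ | ȳᵢ | A·x̄ᵢ | A·ȳᵢ
bottom flange | 1080.00 | 40.00 | 9.00 | 43200.00 | 9720.00
web | 1900.00 | 5.00 | 113.00 | 9500.00 | 214700.00
top flange | 500.00 | -15.00 | 213.00 | -7500.00 | 106500.00
Σ | 3480.00 |  |  | 45200.00 | 330920.00
x̄ = 45200.00 / 3480.00 = 12.99 cm
ȳ = 330920.00 / 3480.00 = 95.09 cm

x̄ = 12.99 cm, ȳ = 95.09 cm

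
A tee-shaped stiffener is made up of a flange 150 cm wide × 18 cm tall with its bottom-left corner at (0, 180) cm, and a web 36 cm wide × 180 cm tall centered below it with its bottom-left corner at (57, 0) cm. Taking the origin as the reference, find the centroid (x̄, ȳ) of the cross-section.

x̄ = 75.00 cm, ȳ = 119.12 cm

web: A = 36 × 180 = 6480.00, centroid at (75.00, 90.00).
flange: A = 150 × 18 = 2700.00, centroid at (75.00, 189.00).
ΣA = 9180.00 cm², ΣAx̄ = 688500.00 cm³, ΣAȳ = 1093500.00 cm³.
x̄ = 688500.00/9180.00 = 75.00 cm; ȳ = 1093500.00/9180.00 = 119.12 cm.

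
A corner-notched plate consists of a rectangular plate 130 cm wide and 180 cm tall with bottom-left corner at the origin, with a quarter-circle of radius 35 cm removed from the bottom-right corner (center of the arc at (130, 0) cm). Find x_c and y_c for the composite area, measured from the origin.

plate: A = 130 × 180 = 23400.00, centroid at (65.00, 90.00).
removed quarter-circle: A = −¼π·35² = -962.11, centroid at (115.15, 14.85).
ΣA = 22437.89 cm², ΣAx_c = 1410217.01 cm³, ΣAy_c = 2091708.33 cm³.
x_c = 1410217.01/22437.89 = 62.85 cm; y_c = 2091708.33/22437.89 = 93.22 cm.

x_c = 62.85 cm, y_c = 93.22 cm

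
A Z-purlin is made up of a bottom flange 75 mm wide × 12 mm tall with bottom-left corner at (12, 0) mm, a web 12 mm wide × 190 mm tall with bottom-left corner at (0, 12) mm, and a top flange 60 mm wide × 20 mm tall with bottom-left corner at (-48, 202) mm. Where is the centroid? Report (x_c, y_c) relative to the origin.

x_c = 8.36 mm, y_c = 115.01 mm

bottom flange: A = 75 × 12 = 900.00, centroid at (49.50, 6.00).
web: A = 12 × 190 = 2280.00, centroid at (6.00, 107.00).
top flange: A = 60 × 20 = 1200.00, centroid at (-18.00, 212.00).
ΣA = 4380.00 mm²
ΣAx_c = (900.00)(49.50) + (2280.00)(6.00) + (1200.00)(-18.00) = 36630.00 mm³
ΣAy_c = (900.00)(6.00) + (2280.00)(107.00) + (1200.00)(212.00) = 503760.00 mm³
x_c = 36630.00 / 4380.00 = 8.36 mm
y_c = 503760.00 / 4380.00 = 115.01 mm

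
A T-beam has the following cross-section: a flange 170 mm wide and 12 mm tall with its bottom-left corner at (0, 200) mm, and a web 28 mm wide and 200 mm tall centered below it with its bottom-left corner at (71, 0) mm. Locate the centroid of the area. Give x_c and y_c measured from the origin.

x_c = 85.00 mm, y_c = 128.30 mm

web: A = 28 × 200 = 5600.00, centroid at (85.00, 100.00).
flange: A = 170 × 12 = 2040.00, centroid at (85.00, 206.00).
ΣA = 7640.00 mm², ΣAx_c = 649400.00 mm³, ΣAy_c = 980240.00 mm³.
x_c = 649400.00/7640.00 = 85.00 mm; y_c = 980240.00/7640.00 = 128.30 mm.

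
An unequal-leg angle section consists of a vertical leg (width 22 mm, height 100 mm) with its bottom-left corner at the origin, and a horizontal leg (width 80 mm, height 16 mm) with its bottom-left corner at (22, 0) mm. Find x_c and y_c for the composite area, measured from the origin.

vertical leg: A = 22 × 100 = 2200.00, centroid at (11.00, 50.00).
horizontal leg: A = 80 × 16 = 1280.00, centroid at (62.00, 8.00).
ΣA = 3480.00 mm²
ΣAx_c = (2200.00)(11.00) + (1280.00)(62.00) = 103560.00 mm³
ΣAy_c = (2200.00)(50.00) + (1280.00)(8.00) = 120240.00 mm³
x_c = 103560.00 / 3480.00 = 29.76 mm
y_c = 120240.00 / 3480.00 = 34.55 mm

x_c = 29.76 mm, y_c = 34.55 mm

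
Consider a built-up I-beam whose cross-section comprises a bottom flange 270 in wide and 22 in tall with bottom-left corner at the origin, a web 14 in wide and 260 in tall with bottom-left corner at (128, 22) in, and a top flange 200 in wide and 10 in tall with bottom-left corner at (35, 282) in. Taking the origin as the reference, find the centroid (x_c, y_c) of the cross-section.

bottom flange: A = 270 × 22 = 5940.00, centroid at (135.00, 11.00).
web: A = 14 × 260 = 3640.00, centroid at (135.00, 152.00).
top flange: A = 200 × 10 = 2000.00, centroid at (135.00, 287.00).
ΣA = 11580.00 in²
ΣAx_c = (5940.00)(135.00) + (3640.00)(135.00) + (2000.00)(135.00) = 1563300.00 in³
ΣAy_c = (5940.00)(11.00) + (3640.00)(152.00) + (2000.00)(287.00) = 1192620.00 in³
x_c = 1563300.00 / 11580.00 = 135.00 in
y_c = 1192620.00 / 11580.00 = 102.99 in

x_c = 135.00 in, y_c = 102.99 in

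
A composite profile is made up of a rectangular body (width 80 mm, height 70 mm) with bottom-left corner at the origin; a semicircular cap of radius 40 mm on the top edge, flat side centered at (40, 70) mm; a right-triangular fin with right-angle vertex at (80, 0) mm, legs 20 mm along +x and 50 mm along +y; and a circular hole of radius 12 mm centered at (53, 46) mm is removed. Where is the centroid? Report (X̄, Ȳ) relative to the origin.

Part | A | x̄ᵢ | ȳᵢ | A·x̄ᵢ | A·ȳᵢ
rectangular body | 5600.00 | 40.00 | 35.00 | 224000.00 | 196000.00
semicircular top | 2513.27 | 40.00 | 86.98 | 100530.96 | 218595.86
triangular fin | 500.00 | 86.67 | 16.67 | 43333.33 | 8333.33
hole | -452.39 | 53.00 | 46.00 | -23976.64 | -20809.91
Σ | 8160.88 |  |  | 343887.66 | 402119.28
X̄ = 343887.66 / 8160.88 = 42.14 mm
Ȳ = 402119.28 / 8160.88 = 49.27 mm

X̄ = 42.14 mm, Ȳ = 49.27 mm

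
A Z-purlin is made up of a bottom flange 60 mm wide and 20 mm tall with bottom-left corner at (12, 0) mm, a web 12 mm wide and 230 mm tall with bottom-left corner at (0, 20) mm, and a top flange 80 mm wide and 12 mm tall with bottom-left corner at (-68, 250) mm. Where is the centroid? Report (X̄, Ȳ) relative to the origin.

X̄ = 8.15 mm, Ȳ = 128.12 mm

Part | A | x̄ᵢ | ȳᵢ | A·x̄ᵢ | A·ȳᵢ
bottom flange | 1200.00 | 42.00 | 10.00 | 50400.00 | 12000.00
web | 2760.00 | 6.00 | 135.00 | 16560.00 | 372600.00
top flange | 960.00 | -28.00 | 256.00 | -26880.00 | 245760.00
Σ | 4920.00 |  |  | 40080.00 | 630360.00
X̄ = 40080.00 / 4920.00 = 8.15 mm
Ȳ = 630360.00 / 4920.00 = 128.12 mm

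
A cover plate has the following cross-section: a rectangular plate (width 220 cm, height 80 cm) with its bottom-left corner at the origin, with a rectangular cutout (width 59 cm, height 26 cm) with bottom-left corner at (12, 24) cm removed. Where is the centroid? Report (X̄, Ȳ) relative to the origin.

plate: A = 220 × 80 = 17600.00, centroid at (110.00, 40.00).
hole: A = −(59 × 26) = -1534.00, centroid at (41.50, 37.00).
ΣA = 16066.00 cm²
ΣAX̄ = (17600.00)(110.00) + (-1534.00)(41.50) = 1872339.00 cm³
ΣAȲ = (17600.00)(40.00) + (-1534.00)(37.00) = 647242.00 cm³
X̄ = 1872339.00 / 16066.00 = 116.54 cm
Ȳ = 647242.00 / 16066.00 = 40.29 cm

X̄ = 116.54 cm, Ȳ = 40.29 cm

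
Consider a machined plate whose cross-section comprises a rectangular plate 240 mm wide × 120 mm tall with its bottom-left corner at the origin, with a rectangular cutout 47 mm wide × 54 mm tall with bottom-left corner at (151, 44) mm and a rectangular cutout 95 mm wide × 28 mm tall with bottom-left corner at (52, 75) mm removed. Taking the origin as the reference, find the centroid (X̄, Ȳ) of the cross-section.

plate: A = 240 × 120 = 28800.00, centroid at (120.00, 60.00).
hole 1: A = −(47 × 54) = -2538.00, centroid at (174.50, 71.00).
hole 2: A = −(95 × 28) = -2660.00, centroid at (99.50, 89.00).
ΣA = 23602.00 mm², ΣAX̄ = 2748449.00 mm³, ΣAȲ = 1311062.00 mm³.
X̄ = 2748449.00/23602.00 = 116.45 mm; Ȳ = 1311062.00/23602.00 = 55.55 mm.

X̄ = 116.45 mm, Ȳ = 55.55 mm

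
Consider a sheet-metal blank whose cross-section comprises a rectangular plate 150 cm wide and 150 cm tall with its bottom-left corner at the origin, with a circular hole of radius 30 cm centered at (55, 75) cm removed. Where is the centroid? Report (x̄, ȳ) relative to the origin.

x̄ = 77.87 cm, ȳ = 75.00 cm

plate: A = 150 × 150 = 22500.00, centroid at (75.00, 75.00).
hole: A = −π·30² = -2827.43, centroid at (55.00, 75.00).
ΣA = 19672.57 cm²
ΣAx̄ = (22500.00)(75.00) + (-2827.43)(55.00) = 1531991.16 cm³
ΣAȳ = (22500.00)(75.00) + (-2827.43)(75.00) = 1475442.50 cm³
x̄ = 1531991.16 / 19672.57 = 77.87 cm
ȳ = 1475442.50 / 19672.57 = 75.00 cm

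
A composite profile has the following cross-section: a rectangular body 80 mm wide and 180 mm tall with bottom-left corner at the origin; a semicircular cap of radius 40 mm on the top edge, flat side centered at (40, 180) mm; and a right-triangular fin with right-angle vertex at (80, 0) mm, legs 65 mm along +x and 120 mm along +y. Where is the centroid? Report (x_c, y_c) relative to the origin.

Part | A | x̄ᵢ | ȳᵢ | A·x̄ᵢ | A·ȳᵢ
rectangular body | 14400.00 | 40.00 | 90.00 | 576000.00 | 1296000.00
semicircular top | 2513.27 | 40.00 | 196.98 | 100530.96 | 495056.01
triangular fin | 3900.00 | 101.67 | 40.00 | 396500.00 | 156000.00
Σ | 20813.27 |  |  | 1073030.96 | 1947056.01
x_c = 1073030.96 / 20813.27 = 51.56 mm
y_c = 1947056.01 / 20813.27 = 93.55 mm

x_c = 51.56 mm, y_c = 93.55 mm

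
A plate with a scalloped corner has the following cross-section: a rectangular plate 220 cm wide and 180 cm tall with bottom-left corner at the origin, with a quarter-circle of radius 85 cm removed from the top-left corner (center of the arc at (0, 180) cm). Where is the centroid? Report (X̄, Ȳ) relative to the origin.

X̄ = 122.36 cm, Ȳ = 80.98 cm

plate: A = 220 × 180 = 39600.00, centroid at (110.00, 90.00).
removed quarter-circle: A = −¼π·85² = -5674.50, centroid at (36.08, 143.92).
ΣA = 33925.50 cm², ΣAX̄ = 4151291.67 cm³, ΣAȲ = 2747298.02 cm³.
X̄ = 4151291.67/33925.50 = 122.36 cm; Ȳ = 2747298.02/33925.50 = 80.98 cm.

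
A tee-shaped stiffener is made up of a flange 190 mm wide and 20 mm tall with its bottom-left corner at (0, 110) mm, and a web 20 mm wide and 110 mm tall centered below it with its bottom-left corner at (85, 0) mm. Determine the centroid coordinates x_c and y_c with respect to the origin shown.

web: A = 20 × 110 = 2200.00, centroid at (95.00, 55.00).
flange: A = 190 × 20 = 3800.00, centroid at (95.00, 120.00).
ΣA = 6000.00 mm²
ΣAx_c = (2200.00)(95.00) + (3800.00)(95.00) = 570000.00 mm³
ΣAy_c = (2200.00)(55.00) + (3800.00)(120.00) = 577000.00 mm³
x_c = 570000.00 / 6000.00 = 95.00 mm
y_c = 577000.00 / 6000.00 = 96.17 mm

x_c = 95.00 mm, y_c = 96.17 mm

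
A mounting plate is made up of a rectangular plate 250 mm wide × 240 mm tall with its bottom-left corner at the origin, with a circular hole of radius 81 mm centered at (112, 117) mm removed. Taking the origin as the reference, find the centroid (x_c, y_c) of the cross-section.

x_c = 131.80 mm, y_c = 121.57 mm

Part | A | x̄ᵢ | ȳᵢ | A·x̄ᵢ | A·ȳᵢ
plate | 60000.00 | 125.00 | 120.00 | 7500000.00 | 7200000.00
hole | -20611.99 | 112.00 | 117.00 | -2308542.81 | -2411602.76
Σ | 39388.01 |  |  | 5191457.19 | 4788397.24
x_c = 5191457.19 / 39388.01 = 131.80 mm
y_c = 4788397.24 / 39388.01 = 121.57 mm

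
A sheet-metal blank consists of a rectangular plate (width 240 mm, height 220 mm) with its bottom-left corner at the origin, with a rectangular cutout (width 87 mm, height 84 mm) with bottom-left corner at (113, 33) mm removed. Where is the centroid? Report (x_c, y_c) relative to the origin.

plate: A = 240 × 220 = 52800.00, centroid at (120.00, 110.00).
hole: A = −(87 × 84) = -7308.00, centroid at (156.50, 75.00).
ΣA = 45492.00 mm²
ΣAx_c = (52800.00)(120.00) + (-7308.00)(156.50) = 5192298.00 mm³
ΣAy_c = (52800.00)(110.00) + (-7308.00)(75.00) = 5259900.00 mm³
x_c = 5192298.00 / 45492.00 = 114.14 mm
y_c = 5259900.00 / 45492.00 = 115.62 mm

x_c = 114.14 mm, y_c = 115.62 mm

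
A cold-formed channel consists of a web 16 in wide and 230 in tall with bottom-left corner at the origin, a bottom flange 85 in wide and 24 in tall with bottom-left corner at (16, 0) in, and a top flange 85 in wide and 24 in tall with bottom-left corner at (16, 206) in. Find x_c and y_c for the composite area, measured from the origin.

web: A = 16 × 230 = 3680.00, centroid at (8.00, 115.00).
bottom flange: A = 85 × 24 = 2040.00, centroid at (58.50, 12.00).
top flange: A = 85 × 24 = 2040.00, centroid at (58.50, 218.00).
ΣA = 7760.00 in²
ΣAx_c = (3680.00)(8.00) + (2040.00)(58.50) + (2040.00)(58.50) = 268120.00 in³
ΣAy_c = (3680.00)(115.00) + (2040.00)(12.00) + (2040.00)(218.00) = 892400.00 in³
x_c = 268120.00 / 7760.00 = 34.55 in
y_c = 892400.00 / 7760.00 = 115.00 in

x_c = 34.55 in, y_c = 115.00 in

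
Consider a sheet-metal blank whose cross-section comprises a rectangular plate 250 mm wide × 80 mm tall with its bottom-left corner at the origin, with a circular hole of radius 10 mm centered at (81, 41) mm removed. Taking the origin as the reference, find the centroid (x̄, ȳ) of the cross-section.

plate: A = 250 × 80 = 20000.00, centroid at (125.00, 40.00).
hole: A = −π·10² = -314.16, centroid at (81.00, 41.00).
ΣA = 19685.84 mm², ΣAx̄ = 2474553.10 mm³, ΣAȳ = 787119.47 mm³.
x̄ = 2474553.10/19685.84 = 125.70 mm; ȳ = 787119.47/19685.84 = 39.98 mm.

x̄ = 125.70 mm, ȳ = 39.98 mm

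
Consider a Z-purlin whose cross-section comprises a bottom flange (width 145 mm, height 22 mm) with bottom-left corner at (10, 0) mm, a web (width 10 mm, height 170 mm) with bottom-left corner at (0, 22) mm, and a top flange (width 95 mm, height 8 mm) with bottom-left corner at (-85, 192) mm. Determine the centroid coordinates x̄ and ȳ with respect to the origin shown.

x̄ = 43.04 mm, ȳ = 64.77 mm

Part | A | x̄ᵢ | ȳᵢ | A·x̄ᵢ | A·ȳᵢ
bottom flange | 3190.00 | 82.50 | 11.00 | 263175.00 | 35090.00
web | 1700.00 | 5.00 | 107.00 | 8500.00 | 181900.00
top flange | 760.00 | -37.50 | 196.00 | -28500.00 | 148960.00
Σ | 5650.00 |  |  | 243175.00 | 365950.00
x̄ = 243175.00 / 5650.00 = 43.04 mm
ȳ = 365950.00 / 5650.00 = 64.77 mm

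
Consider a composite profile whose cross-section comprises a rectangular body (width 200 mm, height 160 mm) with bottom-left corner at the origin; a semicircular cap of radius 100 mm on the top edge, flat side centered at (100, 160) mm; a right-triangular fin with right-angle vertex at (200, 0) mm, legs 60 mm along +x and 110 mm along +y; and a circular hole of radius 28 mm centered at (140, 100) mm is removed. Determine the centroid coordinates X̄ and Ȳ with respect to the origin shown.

rectangular body: A = 200 × 160 = 32000.00, centroid at (100.00, 80.00).
semicircular top: A = ½π·100² = 15707.96, centroid at (100.00, 202.44).
triangular fin: A = ½·60·110 = 3300.00, centroid at (220.00, 36.67).
hole: A = −π·28² = -2463.01, centroid at (140.00, 100.00).
ΣA = 48544.95 mm²
ΣAX̄ = (32000.00)(100.00) + (15707.96)(100.00) + (3300.00)(220.00) + (-2463.01)(140.00) = 5151975.12 mm³
ΣAȲ = (32000.00)(80.00) + (15707.96)(202.44) + (3300.00)(36.67) + (-2463.01)(100.00) = 5614639.93 mm³
X̄ = 5151975.12 / 48544.95 = 106.13 mm
Ȳ = 5614639.93 / 48544.95 = 115.66 mm

X̄ = 106.13 mm, Ȳ = 115.66 mm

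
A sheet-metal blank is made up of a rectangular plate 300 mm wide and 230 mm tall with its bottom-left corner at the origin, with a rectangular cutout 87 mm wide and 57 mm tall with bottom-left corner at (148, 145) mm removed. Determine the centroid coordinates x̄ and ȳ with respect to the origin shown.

plate: A = 300 × 230 = 69000.00, centroid at (150.00, 115.00).
hole: A = −(87 × 57) = -4959.00, centroid at (191.50, 173.50).
ΣA = 64041.00 mm²
ΣAx̄ = (69000.00)(150.00) + (-4959.00)(191.50) = 9400351.50 mm³
ΣAȳ = (69000.00)(115.00) + (-4959.00)(173.50) = 7074613.50 mm³
x̄ = 9400351.50 / 64041.00 = 146.79 mm
ȳ = 7074613.50 / 64041.00 = 110.47 mm

x̄ = 146.79 mm, ȳ = 110.47 mm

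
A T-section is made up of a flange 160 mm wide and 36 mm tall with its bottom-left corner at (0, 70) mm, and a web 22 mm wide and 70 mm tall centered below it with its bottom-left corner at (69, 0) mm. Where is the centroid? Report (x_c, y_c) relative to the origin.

x_c = 80.00 mm, y_c = 76.82 mm

web: A = 22 × 70 = 1540.00, centroid at (80.00, 35.00).
flange: A = 160 × 36 = 5760.00, centroid at (80.00, 88.00).
ΣA = 7300.00 mm²
ΣAx_c = (1540.00)(80.00) + (5760.00)(80.00) = 584000.00 mm³
ΣAy_c = (1540.00)(35.00) + (5760.00)(88.00) = 560780.00 mm³
x_c = 584000.00 / 7300.00 = 80.00 mm
y_c = 560780.00 / 7300.00 = 76.82 mm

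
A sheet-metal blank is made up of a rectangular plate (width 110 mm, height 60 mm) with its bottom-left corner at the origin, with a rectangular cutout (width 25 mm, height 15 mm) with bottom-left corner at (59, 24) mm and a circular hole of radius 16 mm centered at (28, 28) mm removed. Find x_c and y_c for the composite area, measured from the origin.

x_c = 57.86 mm, y_c = 30.19 mm

plate: A = 110 × 60 = 6600.00, centroid at (55.00, 30.00).
hole 1: A = −(25 × 15) = -375.00, centroid at (71.50, 31.50).
hole 2: A = −π·16² = -804.25, centroid at (28.00, 28.00).
ΣA = 5420.75 mm², ΣAx_c = 313668.56 mm³, ΣAy_c = 163668.56 mm³.
x_c = 313668.56/5420.75 = 57.86 mm; y_c = 163668.56/5420.75 = 30.19 mm.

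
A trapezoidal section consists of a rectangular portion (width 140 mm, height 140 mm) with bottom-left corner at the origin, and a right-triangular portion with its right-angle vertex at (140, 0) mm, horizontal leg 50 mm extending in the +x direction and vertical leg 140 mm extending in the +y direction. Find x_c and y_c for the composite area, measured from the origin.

Part | A | x̄ᵢ | ȳᵢ | A·x̄ᵢ | A·ȳᵢ
rectangular portion | 19600.00 | 70.00 | 70.00 | 1372000.00 | 1372000.00
triangular portion | 3500.00 | 156.67 | 46.67 | 548333.33 | 163333.33
Σ | 23100.00 |  |  | 1920333.33 | 1535333.33
x_c = 1920333.33 / 23100.00 = 83.13 mm
y_c = 1535333.33 / 23100.00 = 66.46 mm

x_c = 83.13 mm, y_c = 66.46 mm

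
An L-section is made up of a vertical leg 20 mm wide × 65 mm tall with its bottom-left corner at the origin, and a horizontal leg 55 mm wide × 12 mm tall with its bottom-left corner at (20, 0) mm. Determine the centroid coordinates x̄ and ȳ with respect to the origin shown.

vertical leg: A = 20 × 65 = 1300.00, centroid at (10.00, 32.50).
horizontal leg: A = 55 × 12 = 660.00, centroid at (47.50, 6.00).
ΣA = 1960.00 mm²
ΣAx̄ = (1300.00)(10.00) + (660.00)(47.50) = 44350.00 mm³
ΣAȳ = (1300.00)(32.50) + (660.00)(6.00) = 46210.00 mm³
x̄ = 44350.00 / 1960.00 = 22.63 mm
ȳ = 46210.00 / 1960.00 = 23.58 mm

x̄ = 22.63 mm, ȳ = 23.58 mm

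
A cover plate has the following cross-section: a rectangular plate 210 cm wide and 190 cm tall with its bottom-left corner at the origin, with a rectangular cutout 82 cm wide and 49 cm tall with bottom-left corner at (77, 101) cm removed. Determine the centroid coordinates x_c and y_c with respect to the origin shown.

plate: A = 210 × 190 = 39900.00, centroid at (105.00, 95.00).
hole: A = −(82 × 49) = -4018.00, centroid at (118.00, 125.50).
ΣA = 35882.00 cm²
ΣAx_c = (39900.00)(105.00) + (-4018.00)(118.00) = 3715376.00 cm³
ΣAy_c = (39900.00)(95.00) + (-4018.00)(125.50) = 3286241.00 cm³
x_c = 3715376.00 / 35882.00 = 103.54 cm
y_c = 3286241.00 / 35882.00 = 91.58 cm

x_c = 103.54 cm, y_c = 91.58 cm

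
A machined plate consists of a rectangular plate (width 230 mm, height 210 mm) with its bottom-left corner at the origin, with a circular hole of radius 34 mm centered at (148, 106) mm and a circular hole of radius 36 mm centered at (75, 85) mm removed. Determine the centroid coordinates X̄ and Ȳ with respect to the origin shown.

X̄ = 116.06 mm, Ȳ = 106.92 mm

plate: A = 230 × 210 = 48300.00, centroid at (115.00, 105.00).
hole 1: A = −π·34² = -3631.68, centroid at (148.00, 106.00).
hole 2: A = −π·36² = -4071.50, centroid at (75.00, 85.00).
ΣA = 40596.81 mm²
ΣAX̄ = (48300.00)(115.00) + (-3631.68)(148.00) + (-4071.50)(75.00) = 4711648.39 mm³
ΣAȲ = (48300.00)(105.00) + (-3631.68)(106.00) + (-4071.50)(85.00) = 4340463.96 mm³
X̄ = 4711648.39 / 40596.81 = 116.06 mm
Ȳ = 4340463.96 / 40596.81 = 106.92 mm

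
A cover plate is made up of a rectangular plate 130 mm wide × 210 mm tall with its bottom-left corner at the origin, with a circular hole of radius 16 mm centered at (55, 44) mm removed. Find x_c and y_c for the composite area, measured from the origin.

x_c = 65.30 mm, y_c = 106.85 mm

Part | A | x̄ᵢ | ȳᵢ | A·x̄ᵢ | A·ȳᵢ
plate | 27300.00 | 65.00 | 105.00 | 1774500.00 | 2866500.00
hole | -804.25 | 55.00 | 44.00 | -44233.62 | -35386.90
Σ | 26495.75 |  |  | 1730266.38 | 2831113.10
x_c = 1730266.38 / 26495.75 = 65.30 mm
y_c = 2831113.10 / 26495.75 = 106.85 mm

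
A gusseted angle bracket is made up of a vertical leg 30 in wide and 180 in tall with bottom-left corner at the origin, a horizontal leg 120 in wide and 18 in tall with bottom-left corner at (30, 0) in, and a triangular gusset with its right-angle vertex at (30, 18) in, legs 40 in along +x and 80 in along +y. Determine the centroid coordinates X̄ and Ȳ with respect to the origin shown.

vertical leg: A = 30 × 180 = 5400.00, centroid at (15.00, 90.00).
horizontal leg: A = 120 × 18 = 2160.00, centroid at (90.00, 9.00).
gusset: A = ½·40·80 = 1600.00, centroid at (43.33, 44.67).
ΣA = 9160.00 in²
ΣAX̄ = (5400.00)(15.00) + (2160.00)(90.00) + (1600.00)(43.33) = 344733.33 in³
ΣAȲ = (5400.00)(90.00) + (2160.00)(9.00) + (1600.00)(44.67) = 576906.67 in³
X̄ = 344733.33 / 9160.00 = 37.63 in
Ȳ = 576906.67 / 9160.00 = 62.98 in

X̄ = 37.63 in, Ȳ = 62.98 in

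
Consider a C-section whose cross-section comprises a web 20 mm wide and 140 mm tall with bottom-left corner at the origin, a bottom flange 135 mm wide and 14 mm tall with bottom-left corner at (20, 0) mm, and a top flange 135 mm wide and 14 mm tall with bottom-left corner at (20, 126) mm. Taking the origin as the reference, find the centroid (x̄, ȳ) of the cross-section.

x̄ = 54.52 mm, ȳ = 70.00 mm

Part | A | x̄ᵢ | ȳᵢ | A·x̄ᵢ | A·ȳᵢ
web | 2800.00 | 10.00 | 70.00 | 28000.00 | 196000.00
bottom flange | 1890.00 | 87.50 | 7.00 | 165375.00 | 13230.00
top flange | 1890.00 | 87.50 | 133.00 | 165375.00 | 251370.00
Σ | 6580.00 |  |  | 358750.00 | 460600.00
x̄ = 358750.00 / 6580.00 = 54.52 mm
ȳ = 460600.00 / 6580.00 = 70.00 mm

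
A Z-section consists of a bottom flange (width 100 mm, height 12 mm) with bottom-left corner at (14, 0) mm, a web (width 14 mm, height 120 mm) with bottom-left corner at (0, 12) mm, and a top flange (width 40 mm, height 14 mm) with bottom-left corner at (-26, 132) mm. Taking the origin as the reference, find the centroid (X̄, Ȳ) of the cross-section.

bottom flange: A = 100 × 12 = 1200.00, centroid at (64.00, 6.00).
web: A = 14 × 120 = 1680.00, centroid at (7.00, 72.00).
top flange: A = 40 × 14 = 560.00, centroid at (-6.00, 139.00).
ΣA = 3440.00 mm², ΣAX̄ = 85200.00 mm³, ΣAȲ = 206000.00 mm³.
X̄ = 85200.00/3440.00 = 24.77 mm; Ȳ = 206000.00/3440.00 = 59.88 mm.

X̄ = 24.77 mm, Ȳ = 59.88 mm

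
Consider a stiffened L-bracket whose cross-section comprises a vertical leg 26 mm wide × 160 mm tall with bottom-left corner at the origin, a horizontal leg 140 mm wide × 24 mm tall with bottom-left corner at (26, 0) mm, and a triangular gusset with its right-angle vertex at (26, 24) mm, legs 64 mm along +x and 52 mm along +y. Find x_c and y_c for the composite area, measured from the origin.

x_c = 49.59 mm, y_c = 48.12 mm

vertical leg: A = 26 × 160 = 4160.00, centroid at (13.00, 80.00).
horizontal leg: A = 140 × 24 = 3360.00, centroid at (96.00, 12.00).
gusset: A = ½·64·52 = 1664.00, centroid at (47.33, 41.33).
ΣA = 9184.00 mm², ΣAx_c = 455402.67 mm³, ΣAy_c = 441898.67 mm³.
x_c = 455402.67/9184.00 = 49.59 mm; y_c = 441898.67/9184.00 = 48.12 mm.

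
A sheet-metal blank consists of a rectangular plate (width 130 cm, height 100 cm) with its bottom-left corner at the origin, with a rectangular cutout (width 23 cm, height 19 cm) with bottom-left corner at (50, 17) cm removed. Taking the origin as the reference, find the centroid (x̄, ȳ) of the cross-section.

x̄ = 65.12 cm, ȳ = 50.82 cm

plate: A = 130 × 100 = 13000.00, centroid at (65.00, 50.00).
hole: A = −(23 × 19) = -437.00, centroid at (61.50, 26.50).
ΣA = 12563.00 cm², ΣAx̄ = 818124.50 cm³, ΣAȳ = 638419.50 cm³.
x̄ = 818124.50/12563.00 = 65.12 cm; ȳ = 638419.50/12563.00 = 50.82 cm.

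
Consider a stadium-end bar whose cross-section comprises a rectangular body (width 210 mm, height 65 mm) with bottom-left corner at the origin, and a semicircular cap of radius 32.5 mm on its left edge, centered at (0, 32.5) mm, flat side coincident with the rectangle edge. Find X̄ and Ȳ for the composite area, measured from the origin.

rectangular body: A = 210 × 65 = 13650.00, centroid at (105.00, 32.50).
semicircular end: A = ½π·32.5² = 1659.15, centroid at (-13.79, 32.50).
ΣA = 15309.15 mm²
ΣAX̄ = (13650.00)(105.00) + (1659.15)(-13.79) = 1410364.58 mm³
ΣAȲ = (13650.00)(32.50) + (1659.15)(32.50) = 497547.49 mm³
X̄ = 1410364.58 / 15309.15 = 92.13 mm
Ȳ = 497547.49 / 15309.15 = 32.50 mm

X̄ = 92.13 mm, Ȳ = 32.50 mm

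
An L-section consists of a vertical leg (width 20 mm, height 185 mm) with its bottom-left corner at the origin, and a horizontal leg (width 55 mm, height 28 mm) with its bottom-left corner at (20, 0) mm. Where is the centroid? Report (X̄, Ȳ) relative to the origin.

X̄ = 21.02 mm, Ȳ = 69.43 mm

vertical leg: A = 20 × 185 = 3700.00, centroid at (10.00, 92.50).
horizontal leg: A = 55 × 28 = 1540.00, centroid at (47.50, 14.00).
ΣA = 5240.00 mm²
ΣAX̄ = (3700.00)(10.00) + (1540.00)(47.50) = 110150.00 mm³
ΣAȲ = (3700.00)(92.50) + (1540.00)(14.00) = 363810.00 mm³
X̄ = 110150.00 / 5240.00 = 21.02 mm
Ȳ = 363810.00 / 5240.00 = 69.43 mm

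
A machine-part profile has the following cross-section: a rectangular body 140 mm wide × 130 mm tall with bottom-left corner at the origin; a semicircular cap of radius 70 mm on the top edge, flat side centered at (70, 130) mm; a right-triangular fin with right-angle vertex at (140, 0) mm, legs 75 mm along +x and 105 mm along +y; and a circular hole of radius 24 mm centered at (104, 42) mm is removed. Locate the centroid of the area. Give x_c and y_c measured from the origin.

x_c = 81.15 mm, y_c = 88.28 mm

rectangular body: A = 140 × 130 = 18200.00, centroid at (70.00, 65.00).
semicircular top: A = ½π·70² = 7696.90, centroid at (70.00, 159.71).
triangular fin: A = ½·75·105 = 3937.50, centroid at (165.00, 35.00).
hole: A = −π·24² = -1809.56, centroid at (104.00, 42.00).
ΣA = 28024.84 mm², ΣAx_c = 2274276.67 mm³, ΣAy_c = 2474075.02 mm³.
x_c = 2274276.67/28024.84 = 81.15 mm; y_c = 2474075.02/28024.84 = 88.28 mm.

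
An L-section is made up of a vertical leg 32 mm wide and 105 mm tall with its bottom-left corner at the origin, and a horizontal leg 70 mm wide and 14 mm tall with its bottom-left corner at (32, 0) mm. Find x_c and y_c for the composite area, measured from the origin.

x_c = 27.52 mm, y_c = 42.23 mm

Part | A | x̄ᵢ | ȳᵢ | A·x̄ᵢ | A·ȳᵢ
vertical leg | 3360.00 | 16.00 | 52.50 | 53760.00 | 176400.00
horizontal leg | 980.00 | 67.00 | 7.00 | 65660.00 | 6860.00
Σ | 4340.00 |  |  | 119420.00 | 183260.00
x_c = 119420.00 / 4340.00 = 27.52 mm
y_c = 183260.00 / 4340.00 = 42.23 mm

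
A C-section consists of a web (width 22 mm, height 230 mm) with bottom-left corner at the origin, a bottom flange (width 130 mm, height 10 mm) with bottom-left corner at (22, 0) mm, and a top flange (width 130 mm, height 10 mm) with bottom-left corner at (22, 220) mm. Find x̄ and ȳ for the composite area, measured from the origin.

x̄ = 36.80 mm, ȳ = 115.00 mm

web: A = 22 × 230 = 5060.00, centroid at (11.00, 115.00).
bottom flange: A = 130 × 10 = 1300.00, centroid at (87.00, 5.00).
top flange: A = 130 × 10 = 1300.00, centroid at (87.00, 225.00).
ΣA = 7660.00 mm², ΣAx̄ = 281860.00 mm³, ΣAȳ = 880900.00 mm³.
x̄ = 281860.00/7660.00 = 36.80 mm; ȳ = 880900.00/7660.00 = 115.00 mm.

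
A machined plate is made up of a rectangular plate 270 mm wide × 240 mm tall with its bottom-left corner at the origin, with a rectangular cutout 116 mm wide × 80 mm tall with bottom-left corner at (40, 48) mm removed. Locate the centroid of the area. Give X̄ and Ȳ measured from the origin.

X̄ = 141.18 mm, Ȳ = 125.35 mm

Part | A | x̄ᵢ | ȳᵢ | A·x̄ᵢ | A·ȳᵢ
plate | 64800.00 | 135.00 | 120.00 | 8748000.00 | 7776000.00
hole | -9280.00 | 98.00 | 88.00 | -909440.00 | -816640.00
Σ | 55520.00 |  |  | 7838560.00 | 6959360.00
X̄ = 7838560.00 / 55520.00 = 141.18 mm
Ȳ = 6959360.00 / 55520.00 = 125.35 mm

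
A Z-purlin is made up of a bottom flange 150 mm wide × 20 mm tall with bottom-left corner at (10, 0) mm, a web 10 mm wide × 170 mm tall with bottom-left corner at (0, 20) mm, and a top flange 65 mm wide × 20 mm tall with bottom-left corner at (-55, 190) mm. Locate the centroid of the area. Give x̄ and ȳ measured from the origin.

Part | A | x̄ᵢ | ȳᵢ | A·x̄ᵢ | A·ȳᵢ
bottom flange | 3000.00 | 85.00 | 10.00 | 255000.00 | 30000.00
web | 1700.00 | 5.00 | 105.00 | 8500.00 | 178500.00
top flange | 1300.00 | -22.50 | 200.00 | -29250.00 | 260000.00
Σ | 6000.00 |  |  | 234250.00 | 468500.00
x̄ = 234250.00 / 6000.00 = 39.04 mm
ȳ = 468500.00 / 6000.00 = 78.08 mm

x̄ = 39.04 mm, ȳ = 78.08 mm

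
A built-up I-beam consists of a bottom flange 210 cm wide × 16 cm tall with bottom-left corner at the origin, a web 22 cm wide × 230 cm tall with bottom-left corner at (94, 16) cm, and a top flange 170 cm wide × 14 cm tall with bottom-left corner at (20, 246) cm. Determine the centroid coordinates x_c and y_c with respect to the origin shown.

x_c = 105.00 cm, y_c = 119.62 cm

Part | A | x̄ᵢ | ȳᵢ | A·x̄ᵢ | A·ȳᵢ
bottom flange | 3360.00 | 105.00 | 8.00 | 352800.00 | 26880.00
web | 5060.00 | 105.00 | 131.00 | 531300.00 | 662860.00
top flange | 2380.00 | 105.00 | 253.00 | 249900.00 | 602140.00
Σ | 10800.00 |  |  | 1134000.00 | 1291880.00
x_c = 1134000.00 / 10800.00 = 105.00 cm
y_c = 1291880.00 / 10800.00 = 119.62 cm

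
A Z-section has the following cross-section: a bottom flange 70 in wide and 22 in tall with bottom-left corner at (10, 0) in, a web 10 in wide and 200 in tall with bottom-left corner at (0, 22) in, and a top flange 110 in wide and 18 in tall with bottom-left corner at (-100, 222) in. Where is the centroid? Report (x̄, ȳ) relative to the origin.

bottom flange: A = 70 × 22 = 1540.00, centroid at (45.00, 11.00).
web: A = 10 × 200 = 2000.00, centroid at (5.00, 122.00).
top flange: A = 110 × 18 = 1980.00, centroid at (-45.00, 231.00).
ΣA = 5520.00 in², ΣAx̄ = -9800.00 in³, ΣAȳ = 718320.00 in³.
x̄ = -9800.00/5520.00 = -1.78 in; ȳ = 718320.00/5520.00 = 130.13 in.

x̄ = -1.78 in, ȳ = 130.13 in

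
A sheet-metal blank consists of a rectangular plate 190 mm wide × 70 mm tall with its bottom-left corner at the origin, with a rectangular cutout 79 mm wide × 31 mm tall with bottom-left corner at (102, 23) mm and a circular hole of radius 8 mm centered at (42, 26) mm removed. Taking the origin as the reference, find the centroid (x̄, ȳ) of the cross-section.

plate: A = 190 × 70 = 13300.00, centroid at (95.00, 35.00).
hole 1: A = −(79 × 31) = -2449.00, centroid at (141.50, 38.50).
hole 2: A = −π·8² = -201.06, centroid at (42.00, 26.00).
ΣA = 10649.94 mm²
ΣAx̄ = (13300.00)(95.00) + (-2449.00)(141.50) + (-201.06)(42.00) = 908521.90 mm³
ΣAȳ = (13300.00)(35.00) + (-2449.00)(38.50) + (-201.06)(26.00) = 365985.89 mm³
x̄ = 908521.90 / 10649.94 = 85.31 mm
ȳ = 365985.89 / 10649.94 = 34.37 mm

x̄ = 85.31 mm, ȳ = 34.37 mm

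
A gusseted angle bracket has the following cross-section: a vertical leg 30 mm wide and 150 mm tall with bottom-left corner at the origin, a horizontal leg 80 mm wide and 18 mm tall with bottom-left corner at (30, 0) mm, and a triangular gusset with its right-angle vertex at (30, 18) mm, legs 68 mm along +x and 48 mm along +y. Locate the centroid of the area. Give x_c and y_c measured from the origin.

vertical leg: A = 30 × 150 = 4500.00, centroid at (15.00, 75.00).
horizontal leg: A = 80 × 18 = 1440.00, centroid at (70.00, 9.00).
gusset: A = ½·68·48 = 1632.00, centroid at (52.67, 34.00).
ΣA = 7572.00 mm², ΣAx_c = 254252.00 mm³, ΣAy_c = 405948.00 mm³.
x_c = 254252.00/7572.00 = 33.58 mm; y_c = 405948.00/7572.00 = 53.61 mm.

x_c = 33.58 mm, y_c = 53.61 mm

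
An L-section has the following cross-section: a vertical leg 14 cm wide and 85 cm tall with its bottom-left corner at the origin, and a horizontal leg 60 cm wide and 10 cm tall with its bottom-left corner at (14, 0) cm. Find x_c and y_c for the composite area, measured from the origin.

vertical leg: A = 14 × 85 = 1190.00, centroid at (7.00, 42.50).
horizontal leg: A = 60 × 10 = 600.00, centroid at (44.00, 5.00).
ΣA = 1790.00 cm²
ΣAx_c = (1190.00)(7.00) + (600.00)(44.00) = 34730.00 cm³
ΣAy_c = (1190.00)(42.50) + (600.00)(5.00) = 53575.00 cm³
x_c = 34730.00 / 1790.00 = 19.40 cm
y_c = 53575.00 / 1790.00 = 29.93 cm

x_c = 19.40 cm, y_c = 29.93 cm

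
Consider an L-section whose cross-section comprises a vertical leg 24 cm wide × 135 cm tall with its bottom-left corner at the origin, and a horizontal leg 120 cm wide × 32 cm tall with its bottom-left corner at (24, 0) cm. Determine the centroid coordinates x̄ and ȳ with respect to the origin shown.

vertical leg: A = 24 × 135 = 3240.00, centroid at (12.00, 67.50).
horizontal leg: A = 120 × 32 = 3840.00, centroid at (84.00, 16.00).
ΣA = 7080.00 cm²
ΣAx̄ = (3240.00)(12.00) + (3840.00)(84.00) = 361440.00 cm³
ΣAȳ = (3240.00)(67.50) + (3840.00)(16.00) = 280140.00 cm³
x̄ = 361440.00 / 7080.00 = 51.05 cm
ȳ = 280140.00 / 7080.00 = 39.57 cm

x̄ = 51.05 cm, ȳ = 39.57 cm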